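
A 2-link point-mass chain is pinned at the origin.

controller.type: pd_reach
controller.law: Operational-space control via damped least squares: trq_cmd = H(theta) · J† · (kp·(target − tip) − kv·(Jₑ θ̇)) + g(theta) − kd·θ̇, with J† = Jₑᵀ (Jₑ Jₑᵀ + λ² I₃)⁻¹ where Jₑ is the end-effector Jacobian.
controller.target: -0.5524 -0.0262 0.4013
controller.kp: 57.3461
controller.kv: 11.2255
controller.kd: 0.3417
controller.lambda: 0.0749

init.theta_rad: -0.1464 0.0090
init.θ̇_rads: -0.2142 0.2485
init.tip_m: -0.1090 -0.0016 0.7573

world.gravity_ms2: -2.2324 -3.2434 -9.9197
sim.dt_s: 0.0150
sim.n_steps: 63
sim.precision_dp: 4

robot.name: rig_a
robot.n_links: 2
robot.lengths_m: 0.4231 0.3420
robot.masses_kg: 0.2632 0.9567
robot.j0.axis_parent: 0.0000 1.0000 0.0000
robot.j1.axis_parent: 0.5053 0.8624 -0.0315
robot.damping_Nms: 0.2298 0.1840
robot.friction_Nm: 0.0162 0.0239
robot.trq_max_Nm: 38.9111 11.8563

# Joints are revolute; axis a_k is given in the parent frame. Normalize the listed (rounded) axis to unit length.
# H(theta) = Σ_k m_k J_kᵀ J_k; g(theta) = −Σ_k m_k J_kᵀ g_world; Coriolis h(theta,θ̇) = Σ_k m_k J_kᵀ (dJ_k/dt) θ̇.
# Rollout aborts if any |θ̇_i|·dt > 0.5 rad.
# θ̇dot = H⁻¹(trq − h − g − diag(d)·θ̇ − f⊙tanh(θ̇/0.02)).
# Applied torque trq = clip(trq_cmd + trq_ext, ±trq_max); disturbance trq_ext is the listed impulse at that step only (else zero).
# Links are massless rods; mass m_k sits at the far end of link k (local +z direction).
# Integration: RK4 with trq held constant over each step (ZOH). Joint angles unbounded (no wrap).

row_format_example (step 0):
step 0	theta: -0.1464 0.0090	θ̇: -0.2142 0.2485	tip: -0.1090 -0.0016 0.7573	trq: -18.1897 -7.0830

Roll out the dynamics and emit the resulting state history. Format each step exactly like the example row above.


step 1	theta: -0.1534 0.0124	θ̇: -0.7211 0.2049	tip: -0.1133 -0.0021 0.7566	trq: -14.3264 -5.7314
step 2	theta: -0.1673 0.0150	θ̇: -1.1253 0.1430	tip: -0.1230 -0.0026 0.7551	trq: -10.9319 -4.5254
step 3	theta: -0.1865 0.0167	θ̇: -1.4447 0.0754	tip: -0.1371 -0.0029 0.7527	trq: -7.9459 -3.4534
step 4	theta: -0.2101 0.0173	θ̇: -1.6937 0.0100	tip: -0.1545 -0.0030 0.7493	trq: -5.3161 -2.5033
step 5	theta: -0.2369 0.0171	θ̇: -1.8877 -0.0371	tip: -0.1747 -0.0030 0.7449	trq: -2.9971 -1.6706
step 6	theta: -0.2663 0.0162	θ̇: -2.0312 -0.0777	tip: -0.1967 -0.0028 0.7393	trq: -0.9525 -0.9345
step 7	theta: -0.2975 0.0148	θ̇: -2.1305 -0.1148	tip: -0.2201 -0.0026 0.7327	trq: 0.8493 -0.2819
step 8	theta: -0.3299 0.0128	θ̇: -2.1928 -0.1463	tip: -0.2443 -0.0022 0.7250	trq: 2.4353 0.2949
step 9	theta: -0.3631 0.0104	θ̇: -2.2241 -0.1711	tip: -0.2688 -0.0018 0.7163	trq: 3.8282 0.8027
step 10	theta: -0.3965 0.0077	θ̇: -2.2294 -0.1887	tip: -0.2933 -0.0013 0.7066	trq: 5.0469 1.2477
step 11	theta: -0.4298 0.0048	θ̇: -2.2131 -0.1994	tip: -0.3175 -0.0008 0.6961	trq: 6.1078 1.6352
step 12	theta: -0.4627 0.0018	θ̇: -2.1788 -0.2036	tip: -0.3410 -0.0003 0.6849	trq: 7.0255 1.9702
step 13	theta: -0.4950 -0.0012	θ̇: -2.1297 -0.2019	tip: -0.3638 0.0002 0.6731	trq: 7.8126 2.2570
step 14	theta: -0.5265 -0.0042	θ̇: -2.0686 -0.1950	tip: -0.3855 0.0007 0.6609	trq: 8.4808 2.4999
step 15	theta: -0.5570 -0.0071	θ̇: -1.9978 -0.1838	tip: -0.4062 0.0012 0.6484	trq: 9.0410 2.7026
step 16	theta: -0.5863 -0.0097	θ̇: -1.9196 -0.1691	tip: -0.4257 0.0017 0.6357	trq: 9.5031 2.8689
step 17	theta: -0.6145 -0.0121	θ̇: -1.8357 -0.1515	tip: -0.4440 0.0021 0.6231	trq: 9.8769 3.0024
step 18	theta: -0.6414 -0.0142	θ̇: -1.7478 -0.1319	tip: -0.4611 0.0025 0.6105	trq: 10.1713 3.1062
step 19	theta: -0.6669 -0.0161	θ̇: -1.6573 -0.1107	tip: -0.4770 0.0028 0.5982	trq: 10.3950 3.1836
step 20	theta: -0.6911 -0.0176	θ̇: -1.5656 -0.0886	tip: -0.4916 0.0030 0.5862	trq: 10.5560 3.2378
step 21	theta: -0.7139 -0.0187	θ̇: -1.4736 -0.0659	tip: -0.5051 0.0032 0.5746	trq: 10.6622 3.2714
step 22	theta: -0.7353 -0.0195	θ̇: -1.3824 -0.0432	tip: -0.5175 0.0034 0.5635	trq: 10.7207 3.2874
step 23	theta: -0.7553 -0.0200	θ̇: -1.2924 -0.0215	tip: -0.5288 0.0035 0.5529	trq: 10.7382 3.2886
step 24	theta: -0.7740 -0.0202	θ̇: -1.2034 -0.0036	tip: -0.5390 0.0035 0.5429	trq: 10.7208 3.2794
step 25	theta: -0.7914 -0.0202	θ̇: -1.1155 0.0088	tip: -0.5484 0.0035 0.5334	trq: 10.6742 3.2630
step 26	theta: -0.8075 -0.0200	θ̇: -1.0304 0.0194	tip: -0.5569 0.0034 0.5246	trq: 10.6040 3.2387
step 27	theta: -0.8224 -0.0196	θ̇: -0.9494 0.0307	tip: -0.5645 0.0034 0.5164	trq: 10.5148 3.2066
step 28	theta: -0.8360 -0.0190	θ̇: -0.8730 0.0433	tip: -0.5714 0.0033 0.5087	trq: 10.4110 3.1676
step 29	theta: -0.8486 -0.0183	θ̇: -0.8014 0.0570	tip: -0.5776 0.0032 0.5017	trq: 10.2959 3.1231
step 30	theta: -0.8601 -0.0173	θ̇: -0.7343 0.0713	tip: -0.5832 0.0030 0.4952	trq: 10.1727 3.0745
step 31	theta: -0.8707 -0.0161	θ̇: -0.6717 0.0856	tip: -0.5881 0.0028 0.4893	trq: 10.0441 3.0232
step 32	theta: -0.8803 -0.0148	θ̇: -0.6134 0.0995	tip: -0.5926 0.0025 0.4839	trq: 9.9125 2.9703
step 33	theta: -0.8891 -0.0132	θ̇: -0.5593 0.1127	tip: -0.5965 0.0023 0.4791	trq: 9.7799 2.9168
step 34	theta: -0.8971 -0.0114	θ̇: -0.5092 0.1251	tip: -0.6000 0.0020 0.4747	trq: 9.6479 2.8634
step 35	theta: -0.9044 -0.0094	θ̇: -0.4630 0.1366	tip: -0.6031 0.0016 0.4708	trq: 9.5180 2.8107
step 36	theta: -0.9110 -0.0073	θ̇: -0.4205 0.1472	tip: -0.6058 0.0013 0.4673	trq: 9.3913 2.7592
step 37	theta: -0.9170 -0.0050	θ̇: -0.3815 0.1569	tip: -0.6082 0.0009 0.4641	trq: 9.2688 2.7092
step 38	theta: -0.9225 -0.0026	θ̇: -0.3458 0.1656	tip: -0.6103 0.0005 0.4614	trq: 9.1511 2.6610
step 39	theta: -0.9274 -0.0001	θ̇: -0.3133 0.1734	tip: -0.6121 0.0000 0.4590	trq: 9.0388 2.6149
step 40	theta: -0.9319 0.0026	θ̇: -0.2838 0.1803	tip: -0.6137 -0.0004 0.4569	trq: 8.9322 2.5709
step 41	theta: -0.9359 0.0053	θ̇: -0.2571 0.1864	tip: -0.6151 -0.0009 0.4550	trq: 8.8316 2.5293
step 42	theta: -0.9396 0.0082	θ̇: -0.2329 0.1918	tip: -0.6163 -0.0014 0.4534	trq: 8.7372 2.4899
step 43	theta: -0.9429 0.0111	θ̇: -0.2112 0.1964	tip: -0.6173 -0.0019 0.4521	trq: 8.6489 2.4529
step 44	theta: -0.9460 0.0140	θ̇: -0.1917 0.2003	tip: -0.6181 -0.0024 0.4509	trq: 8.5667 2.4183
step 45	theta: -0.9487 0.0171	θ̇: -0.1743 0.2035	tip: -0.6188 -0.0030 0.4499	trq: 8.4905 2.3859
step 46	theta: -0.9512 0.0201	θ̇: -0.1588 0.2062	tip: -0.6194 -0.0035 0.4491	trq: 8.4202 2.3557
step 47	theta: -0.9535 0.0232	θ̇: -0.1450 0.2083	tip: -0.6199 -0.0040 0.4484	trq: 8.3555 2.3277
step 48	theta: -0.9556 0.0264	θ̇: -0.1328 0.2099	tip: -0.6202 -0.0046 0.4479	trq: 8.2963 2.3017
step 49	theta: -0.9575 0.0295	θ̇: -0.1220 0.2111	tip: -0.6205 -0.0051 0.4474	trq: 8.2422 2.2777
step 50	theta: -0.9592 0.0327	θ̇: -0.1126 0.2118	tip: -0.6207 -0.0057 0.4471	trq: 8.1930 2.2556
step 51	theta: -0.9609 0.0359	θ̇: -0.1043 0.2122	tip: -0.6209 -0.0062 0.4468	trq: 8.1484 2.2352
step 52	theta: -0.9624 0.0391	θ̇: -0.0971 0.2122	tip: -0.6210 -0.0068 0.4466	trq: 8.1081 2.2165
step 53	theta: -0.9638 0.0422	θ̇: -0.0908 0.2119	tip: -0.6211 -0.0073 0.4465	trq: 8.0719 2.1993
step 54	theta: -0.9651 0.0454	θ̇: -0.0854 0.2114	tip: -0.6211 -0.0079 0.4464	trq: 8.0394 2.1836
step 55	theta: -0.9663 0.0486	θ̇: -0.0807 0.2106	tip: -0.6211 -0.0084 0.4464	trq: 8.0104 2.1691
step 56	theta: -0.9675 0.0517	θ̇: -0.0767 0.2096	tip: -0.6210 -0.0089 0.4464	trq: 7.9846 2.1560
step 57	theta: -0.9687 0.0549	θ̇: -0.0733 0.2084	tip: -0.6210 -0.0095 0.4464	trq: 7.9618 2.1439
step 58	theta: -0.9697 0.0580	θ̇: -0.0704 0.2070	tip: -0.6209 -0.0100 0.4464	trq: 7.9417 2.1329
step 59	theta: -0.9708 0.0611	θ̇: -0.0680 0.2055	tip: -0.6208 -0.0106 0.4465	trq: 7.9240 2.1229
step 60	theta: -0.9718 0.0641	θ̇: -0.0659 0.2038	tip: -0.6207 -0.0111 0.4466	trq: 7.9086 2.1137
step 61	theta: -0.9727 0.0672	θ̇: -0.0642 0.2021	tip: -0.6205 -0.0116 0.4467	trq: 7.8952 2.1054
step 62	theta: -0.9737 0.0702	θ̇: -0.0628 0.2003	tip: -0.6204 -0.0121 0.4468	trq: 7.8836 2.0977
step 63	theta: -0.9746 0.0732	θ̇: -0.0617 0.1983	tip: -0.6203 -0.0127 0.4469


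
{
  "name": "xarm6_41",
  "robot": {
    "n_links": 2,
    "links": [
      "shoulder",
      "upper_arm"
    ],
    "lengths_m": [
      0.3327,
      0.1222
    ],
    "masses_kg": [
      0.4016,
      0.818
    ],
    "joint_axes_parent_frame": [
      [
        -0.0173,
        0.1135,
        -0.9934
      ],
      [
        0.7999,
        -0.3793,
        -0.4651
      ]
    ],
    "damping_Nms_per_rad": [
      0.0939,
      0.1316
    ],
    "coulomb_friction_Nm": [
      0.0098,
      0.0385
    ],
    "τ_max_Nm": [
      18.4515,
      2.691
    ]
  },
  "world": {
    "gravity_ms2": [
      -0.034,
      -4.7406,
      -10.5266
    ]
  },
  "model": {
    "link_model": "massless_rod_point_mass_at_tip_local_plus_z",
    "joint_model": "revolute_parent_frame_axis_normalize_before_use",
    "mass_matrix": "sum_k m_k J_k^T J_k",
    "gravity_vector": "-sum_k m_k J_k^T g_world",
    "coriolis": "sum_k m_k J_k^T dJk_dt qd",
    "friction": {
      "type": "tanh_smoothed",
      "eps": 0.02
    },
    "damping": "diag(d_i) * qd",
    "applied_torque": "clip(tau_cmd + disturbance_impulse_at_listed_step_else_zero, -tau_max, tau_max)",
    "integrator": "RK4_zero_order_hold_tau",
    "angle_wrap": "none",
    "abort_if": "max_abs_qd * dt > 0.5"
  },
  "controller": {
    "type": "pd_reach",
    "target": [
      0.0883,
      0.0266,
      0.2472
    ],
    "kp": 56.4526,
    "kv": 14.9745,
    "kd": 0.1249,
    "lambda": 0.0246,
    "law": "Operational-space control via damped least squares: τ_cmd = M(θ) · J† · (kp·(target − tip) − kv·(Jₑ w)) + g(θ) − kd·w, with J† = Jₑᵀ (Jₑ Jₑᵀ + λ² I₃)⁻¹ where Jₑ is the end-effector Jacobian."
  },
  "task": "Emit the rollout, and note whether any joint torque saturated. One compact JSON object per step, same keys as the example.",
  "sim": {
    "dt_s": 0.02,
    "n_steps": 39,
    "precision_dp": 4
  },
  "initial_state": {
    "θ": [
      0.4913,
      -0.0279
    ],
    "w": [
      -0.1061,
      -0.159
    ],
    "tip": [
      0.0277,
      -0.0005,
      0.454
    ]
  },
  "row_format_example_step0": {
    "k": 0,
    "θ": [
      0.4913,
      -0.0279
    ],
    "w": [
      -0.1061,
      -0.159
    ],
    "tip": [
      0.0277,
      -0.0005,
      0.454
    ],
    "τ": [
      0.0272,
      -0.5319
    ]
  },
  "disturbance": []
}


{"k":1,"\u03b8":[0.4958,-0.0348],"w":[0.4583,-0.5421],"tip":[0.0285,-0.0002,0.454],"\u03c4":[-0.0846,-0.4063]}
{"k":2,"\u03b8":[0.5034,-0.0481],"w":[0.3425,-0.7746],"tip":[0.03,0.0005,0.4538],"\u03c4":[-0.0842,-0.3417]}
{"k":3,"\u03b8":[0.5112,-0.064],"w":[0.4318,-0.8118],"tip":[0.0318,0.0014,0.4536],"\u03c4":[-0.1115,-0.3196]}
{"k":4,"\u03b8":[0.5194,-0.0806],"w":[0.3999,-0.8523],"tip":[0.0337,0.0023,0.4534],"\u03c4":[-0.1194,-0.3005]}
{"k":5,"\u03b8":[0.5273,-0.0978],"w":[0.4042,-0.867],"tip":[0.0356,0.0032,0.4532],"\u03c4":[-0.1325,-0.2867]}
{"k":6,"\u03b8":[0.5352,-0.1153],"w":[0.3929,-0.8833],"tip":[0.0375,0.0041,0.4529],"\u03c4":[-0.1432,-0.2728]}
{"k":7,"\u03b8":[0.5429,-0.133],"w":[0.3855,-0.8967],"tip":[0.0394,0.005,0.4525],"\u03c4":[-0.1545,-0.2594]}
{"k":8,"\u03b8":[0.5504,-0.1511],"w":[0.377,-0.9101],"tip":[0.0414,0.006,0.4522],"\u03c4":[-0.1656,-0.246]}
{"k":9,"\u03b8":[0.5578,-0.1694],"w":[0.3688,-0.9233],"tip":[0.0433,0.0069,0.4518],"\u03c4":[-0.1768,-0.2325]}
{"k":10,"\u03b8":[0.5651,-0.1879],"w":[0.3609,-0.9363],"tip":[0.0453,0.0079,0.4513],"\u03c4":[-0.188,-0.2188]}
{"k":11,"\u03b8":[0.5721,-0.2068],"w":[0.3531,-0.9492],"tip":[0.0473,0.0088,0.4508],"\u03c4":[-0.1992,-0.2051]}
{"k":12,"\u03b8":[0.5791,-0.2258],"w":[0.3456,-0.9619],"tip":[0.0493,0.0098,0.4503],"\u03c4":[-0.2104,-0.1913]}
{"k":13,"\u03b8":[0.5858,-0.2452],"w":[0.3384,-0.9744],"tip":[0.0513,0.0107,0.4498],"\u03c4":[-0.2216,-0.1774]}
{"k":14,"\u03b8":[0.5925,-0.2647],"w":[0.3315,-0.9868],"tip":[0.0533,0.0117,0.4492],"\u03c4":[-0.2328,-0.1634]}
{"k":15,"\u03b8":[0.599,-0.2846],"w":[0.3249,-0.999],"tip":[0.0553,0.0127,0.4485],"\u03c4":[-0.244,-0.1493]}
{"k":16,"\u03b8":[0.6054,-0.3046],"w":[0.3187,-1.0109],"tip":[0.0573,0.0137,0.4478],"\u03c4":[-0.2551,-0.1351]}
{"k":17,"\u03b8":[0.6116,-0.3249],"w":[0.3127,-1.0226],"tip":[0.0593,0.0147,0.4471],"\u03c4":[-0.2662,-0.1209]}
{"k":18,"\u03b8":[0.6178,-0.3454],"w":[0.3071,-1.034],"tip":[0.0613,0.0157,0.4463],"\u03c4":[-0.2773,-0.1065]}
{"k":19,"\u03b8":[0.6238,-0.3662],"w":[0.3018,-1.045],"tip":[0.0633,0.0168,0.4454],"\u03c4":[-0.2883,-0.0922]}
{"k":20,"\u03b8":[0.6298,-0.3871],"w":[0.2969,-1.0558],"tip":[0.0653,0.0178,0.4446],"\u03c4":[-0.2993,-0.0777]}
{"k":21,"\u03b8":[0.6356,-0.4083],"w":[0.2923,-1.0662],"tip":[0.0673,0.0189,0.4436],"\u03c4":[-0.3101,-0.0632]}
{"k":22,"\u03b8":[0.6414,-0.4297],"w":[0.2881,-1.0763],"tip":[0.0693,0.0199,0.4426],"\u03c4":[-0.3209,-0.0487]}
{"k":23,"\u03b8":[0.6471,-0.4513],"w":[0.2842,-1.086],"tip":[0.0713,0.021,0.4416],"\u03c4":[-0.3317,-0.0342]}
{"k":24,"\u03b8":[0.6527,-0.473],"w":[0.2807,-1.0953],"tip":[0.0733,0.022,0.4405],"\u03c4":[-0.3423,-0.0196]}
{"k":25,"\u03b8":[0.6582,-0.495],"w":[0.2774,-1.1041],"tip":[0.0752,0.0231,0.4394],"\u03c4":[-0.3528,-0.0051]}
{"k":26,"\u03b8":[0.6637,-0.5171],"w":[0.2745,-1.1126],"tip":[0.0772,0.0242,0.4382],"\u03c4":[-0.3632,0.0095]}
{"k":27,"\u03b8":[0.6691,-0.5394],"w":[0.272,-1.1205],"tip":[0.0791,0.0252,0.437],"\u03c4":[-0.3734,0.024]}
{"k":28,"\u03b8":[0.6745,-0.5618],"w":[0.2697,-1.128],"tip":[0.081,0.0263,0.4358],"\u03c4":[-0.3836,0.0385]}
{"k":29,"\u03b8":[0.6799,-0.5844],"w":[0.2677,-1.135],"tip":[0.0829,0.0274,0.4344],"\u03c4":[-0.3935,0.0529]}
{"k":30,"\u03b8":[0.6852,-0.6071],"w":[0.266,-1.1415],"tip":[0.0848,0.0285,0.4331],"\u03c4":[-0.4034,0.0673]}
{"k":31,"\u03b8":[0.6904,-0.63],"w":[0.2646,-1.1475],"tip":[0.0866,0.0295,0.4317],"\u03c4":[-0.4131,0.0816]}
{"k":32,"\u03b8":[0.6957,-0.6529],"w":[0.2634,-1.1529],"tip":[0.0884,0.0306,0.4302],"\u03c4":[-0.4226,0.0958]}
{"k":33,"\u03b8":[0.7009,-0.676],"w":[0.2624,-1.1578],"tip":[0.0902,0.0317,0.4287],"\u03c4":[-0.432,0.1099]}
{"k":34,"\u03b8":[0.7061,-0.6991],"w":[0.2617,-1.1622],"tip":[0.092,0.0328,0.4271],"\u03c4":[-0.4412,0.1238]}
{"k":35,"\u03b8":[0.7113,-0.7224],"w":[0.2612,-1.1659],"tip":[0.0937,0.0338,0.4255],"\u03c4":[-0.4502,0.1376]}
{"k":36,"\u03b8":[0.7165,-0.7457],"w":[0.2609,-1.1692],"tip":[0.0954,0.0349,0.4239],"\u03c4":[-0.459,0.1513]}
{"k":37,"\u03b8":[0.7217,-0.769],"w":[0.2608,-1.1718],"tip":[0.0971,0.0359,0.4222],"\u03c4":[-0.4677,0.1648]}
{"k":38,"\u03b8":[0.7269,-0.7924],"w":[0.2609,-1.1739],"tip":[0.0987,0.0369,0.4205],"\u03c4":[-0.4761,0.178]}
{"k":39,"\u03b8":[0.7321,-0.8159],"w":[0.2611,-1.1753],"tip":[0.1003,0.038,0.4188]}
{"summary": "any joint saturated: no"}


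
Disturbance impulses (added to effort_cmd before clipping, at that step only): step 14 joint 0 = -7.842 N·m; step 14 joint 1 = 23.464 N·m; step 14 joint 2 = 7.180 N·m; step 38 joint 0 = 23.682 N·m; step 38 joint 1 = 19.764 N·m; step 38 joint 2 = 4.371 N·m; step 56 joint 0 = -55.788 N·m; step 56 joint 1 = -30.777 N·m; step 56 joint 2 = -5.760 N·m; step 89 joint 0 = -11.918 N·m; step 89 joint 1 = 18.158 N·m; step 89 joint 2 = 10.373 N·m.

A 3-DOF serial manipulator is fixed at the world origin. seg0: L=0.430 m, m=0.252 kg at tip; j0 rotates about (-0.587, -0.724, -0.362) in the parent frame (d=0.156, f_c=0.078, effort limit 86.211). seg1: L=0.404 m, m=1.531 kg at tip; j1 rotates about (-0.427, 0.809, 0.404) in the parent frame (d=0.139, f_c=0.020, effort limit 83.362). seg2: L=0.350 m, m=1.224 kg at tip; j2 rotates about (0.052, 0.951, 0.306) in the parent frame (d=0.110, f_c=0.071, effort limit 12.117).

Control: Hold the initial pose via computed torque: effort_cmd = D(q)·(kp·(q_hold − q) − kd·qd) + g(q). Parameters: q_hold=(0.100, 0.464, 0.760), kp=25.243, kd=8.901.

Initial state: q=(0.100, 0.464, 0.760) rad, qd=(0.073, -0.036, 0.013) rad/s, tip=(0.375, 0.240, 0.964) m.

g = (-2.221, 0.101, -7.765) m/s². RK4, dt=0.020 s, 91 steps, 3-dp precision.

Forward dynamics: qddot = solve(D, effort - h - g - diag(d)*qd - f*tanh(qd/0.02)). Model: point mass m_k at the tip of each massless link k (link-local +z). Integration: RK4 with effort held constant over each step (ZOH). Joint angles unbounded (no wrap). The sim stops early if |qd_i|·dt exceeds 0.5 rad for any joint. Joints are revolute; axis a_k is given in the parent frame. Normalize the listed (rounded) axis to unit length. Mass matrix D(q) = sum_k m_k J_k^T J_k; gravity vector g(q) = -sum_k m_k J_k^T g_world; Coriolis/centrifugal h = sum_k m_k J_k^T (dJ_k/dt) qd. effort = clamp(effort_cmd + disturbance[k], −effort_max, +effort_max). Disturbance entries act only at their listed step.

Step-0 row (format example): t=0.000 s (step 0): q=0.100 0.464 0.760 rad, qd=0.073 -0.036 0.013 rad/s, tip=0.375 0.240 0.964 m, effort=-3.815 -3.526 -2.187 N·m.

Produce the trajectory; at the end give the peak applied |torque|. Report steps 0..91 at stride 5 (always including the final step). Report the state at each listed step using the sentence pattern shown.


t=0.100 s (step 5): q=0.104 0.462 0.760 rad, qd=0.019 -0.010 -0.002 rad/s, tip=0.372 0.241 0.965 m, effort=-3.310 -3.698 -2.260 N·m.
t=0.200 s (step 10): q=0.105 0.462 0.760 rad, qd=-0.002 0.000 0.000 rad/s, tip=0.371 0.241 0.966 m, effort=-3.045 -3.800 -2.305 N·m.
t=0.300 s (step 15): q=0.104 0.468 0.760 rad, qd=-0.009 0.606 0.001 rad/s, tip=0.374 0.243 0.963 m, effort=-1.466 -8.207 -3.653 N·m.
t=0.400 s (step 20): q=0.103 0.505 0.760 rad, qd=-0.012 0.179 0.002 rad/s, tip=0.389 0.256 0.946 m, effort=-2.022 -6.370 -3.055 N·m.
t=0.500 s (step 25): q=0.102 0.512 0.760 rad, qd=-0.008 -0.014 0.000 rad/s, tip=0.392 0.258 0.943 m, effort=-2.380 -5.232 -2.699 N·m.
t=0.600 s (step 30): q=0.102 0.506 0.760 rad, qd=-0.005 -0.083 -0.002 rad/s, tip=0.390 0.256 0.946 m, effort=-2.589 -4.587 -2.505 N·m.
t=0.700 s (step 35): q=0.101 0.497 0.760 rad, qd=-0.003 -0.095 -0.002 rad/s, tip=0.387 0.252 0.950 m, effort=-2.706 -4.228 -2.405 N·m.
t=0.800 s (step 40): q=0.113 0.506 0.760 rad, qd=0.361 0.441 -0.004 rad/s, tip=0.383 0.261 0.947 m, effort=-6.625 -7.303 -3.062 N·m.
t=0.900 s (step 45): q=0.134 0.528 0.760 rad, qd=0.087 0.059 0.000 rad/s, tip=0.379 0.277 0.939 m, effort=-4.780 -5.743 -2.695 N·m.
t=1.000 s (step 50): q=0.136 0.526 0.759 rad, qd=-0.031 -0.090 -0.001 rad/s, tip=0.377 0.277 0.941 m, effort=-3.766 -4.848 -2.497 N·m.
t=1.100 s (step 55): q=0.131 0.514 0.759 rad, qd=-0.067 -0.130 -0.001 rad/s, tip=0.376 0.271 0.946 m, effort=-3.275 -4.353 -2.393 N·m.
t=1.200 s (step 60): q=0.071 0.442 0.755 rad, qd=-0.557 -0.690 -0.072 rad/s, tip=0.384 0.219 0.971 m, effort=4.192 0.089 -1.554 N·m.
t=1.300 s (step 65): q=0.040 0.401 0.752 rad, qd=-0.115 -0.180 -0.001 rad/s, tip=0.387 0.190 0.984 m, effort=0.880 -1.652 -1.935 N·m.
t=1.400 s (step 70): q=0.039 0.396 0.752 rad, qd=0.065 0.055 0.003 rad/s, tip=0.386 0.188 0.986 m, effort=-1.028 -2.702 -2.136 N·m.
t=1.500 s (step 75): q=0.049 0.407 0.753 rad, qd=0.120 0.131 0.003 rad/s, tip=0.384 0.197 0.983 m, effort=-2.036 -3.292 -2.242 N·m.
t=1.600 s (step 80): q=0.061 0.420 0.753 rad, qd=0.120 0.138 0.003 rad/s, tip=0.381 0.207 0.979 m, effort=-2.541 -3.620 -2.297 N·m.
t=1.700 s (step 85): q=0.072 0.433 0.753 rad, qd=0.099 0.116 0.003 rad/s, tip=0.379 0.217 0.975 m, effort=-2.759 -3.793 -2.324 N·m.
t=1.800 s (step 90): q=0.081 0.443 0.768 rad, qd=0.074 0.103 1.486 rad/s, tip=0.380 0.225 0.968 m, effort=-0.624 -7.238 -4.248 N·m.
t=1.820 s (step 91): q=0.082 0.446 0.795 rad, qd=0.061 0.119 1.137 rad/s, tip=0.384 0.227 0.959 m.
max |effort| (N·m): 58.998


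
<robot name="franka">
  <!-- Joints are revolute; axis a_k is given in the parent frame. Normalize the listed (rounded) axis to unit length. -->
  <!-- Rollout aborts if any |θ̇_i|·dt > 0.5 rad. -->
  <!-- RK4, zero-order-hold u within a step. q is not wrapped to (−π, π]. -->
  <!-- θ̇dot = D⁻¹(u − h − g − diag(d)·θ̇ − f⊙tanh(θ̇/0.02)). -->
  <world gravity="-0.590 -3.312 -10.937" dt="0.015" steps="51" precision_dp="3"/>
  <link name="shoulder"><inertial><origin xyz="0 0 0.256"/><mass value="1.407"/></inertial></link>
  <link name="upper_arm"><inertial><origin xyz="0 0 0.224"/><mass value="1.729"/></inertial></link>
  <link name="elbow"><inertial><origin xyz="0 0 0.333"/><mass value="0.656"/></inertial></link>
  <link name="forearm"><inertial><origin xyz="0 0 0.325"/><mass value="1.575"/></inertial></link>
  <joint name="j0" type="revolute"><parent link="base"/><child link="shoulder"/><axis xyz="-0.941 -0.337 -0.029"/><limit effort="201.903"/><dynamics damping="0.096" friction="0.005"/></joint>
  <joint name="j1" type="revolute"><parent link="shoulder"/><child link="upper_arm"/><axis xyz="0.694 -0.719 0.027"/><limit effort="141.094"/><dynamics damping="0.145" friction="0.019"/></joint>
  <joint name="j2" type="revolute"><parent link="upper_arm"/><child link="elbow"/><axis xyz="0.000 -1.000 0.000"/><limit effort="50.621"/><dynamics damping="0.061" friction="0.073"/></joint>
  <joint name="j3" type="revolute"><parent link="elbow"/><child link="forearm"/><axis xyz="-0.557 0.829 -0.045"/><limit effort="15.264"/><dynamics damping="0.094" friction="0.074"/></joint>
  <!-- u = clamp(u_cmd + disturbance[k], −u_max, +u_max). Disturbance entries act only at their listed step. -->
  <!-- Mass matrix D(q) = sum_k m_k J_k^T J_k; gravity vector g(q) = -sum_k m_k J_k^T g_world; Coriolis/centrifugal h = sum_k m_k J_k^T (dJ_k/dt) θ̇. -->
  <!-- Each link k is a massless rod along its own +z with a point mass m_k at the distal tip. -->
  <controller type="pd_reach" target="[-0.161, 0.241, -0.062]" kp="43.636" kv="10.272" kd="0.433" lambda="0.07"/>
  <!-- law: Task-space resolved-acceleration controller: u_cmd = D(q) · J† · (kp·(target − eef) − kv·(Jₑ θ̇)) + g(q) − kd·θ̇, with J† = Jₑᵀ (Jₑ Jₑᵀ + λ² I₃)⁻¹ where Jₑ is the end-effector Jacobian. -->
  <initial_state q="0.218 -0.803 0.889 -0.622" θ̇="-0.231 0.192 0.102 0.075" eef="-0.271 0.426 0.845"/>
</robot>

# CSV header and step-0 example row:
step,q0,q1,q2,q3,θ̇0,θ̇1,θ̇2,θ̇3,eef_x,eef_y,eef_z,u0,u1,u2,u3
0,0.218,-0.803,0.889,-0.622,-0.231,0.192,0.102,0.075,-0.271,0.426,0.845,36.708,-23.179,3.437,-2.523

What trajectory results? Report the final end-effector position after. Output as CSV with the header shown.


step,q0,q1,q2,q3,θ̇0,θ̇1,θ̇2,θ̇3,eef_x,eef_y,eef_z,u0,u1,u2,u3
1,0.215,-0.813,0.899,-0.633,-0.216,-1.465,1.296,-1.559,-0.272,0.421,0.842,30.631,-18.865,1.344,-1.108
2,0.212,-0.844,0.926,-0.665,-0.163,-2.778,2.310,-2.654,-0.272,0.416,0.832,25.625,-14.784,-0.318,-0.137
3,0.210,-0.893,0.967,-0.711,-0.028,-3.765,3.106,-3.370,-0.271,0.411,0.816,21.353,-11.032,-1.602,0.566
4,0.212,-0.955,1.018,-0.765,0.204,-4.457,3.680,-3.844,-0.269,0.405,0.796,17.544,-7.670,-2.573,1.106
5,0.217,-1.025,1.075,-0.825,0.533,-4.884,4.049,-4.185,-0.267,0.400,0.771,13.991,-4.712,-3.277,1.545
6,0.228,-1.100,1.138,-0.890,0.946,-5.073,4.242,-4.462,-0.264,0.394,0.744,10.539,-2.139,-3.739,1.913
7,0.246,-1.176,1.202,-0.959,1.424,-5.050,4.295,-4.704,-0.260,0.389,0.715,7.088,0.078,-3.977,2.214
8,0.271,-1.250,1.266,-1.031,1.941,-4.843,4.251,-4.912,-0.256,0.384,0.685,3.598,1.960,-4.003,2.448
9,0.304,-1.320,1.329,-1.106,2.468,-4.482,4.143,-5.072,-0.252,0.379,0.653,0.098,3.512,-3.838,2.612
10,0.345,-1.384,1.390,-1.183,2.978,-4.000,4.000,-5.167,-0.248,0.375,0.621,-3.336,4.734,-3.508,2.706
11,0.393,-1.440,1.449,-1.260,3.450,-3.428,3.836,-5.187,-0.243,0.371,0.588,-6.610,5.629,-3.044,2.737
12,0.448,-1.486,1.505,-1.338,3.864,-2.796,3.658,-5.132,-0.239,0.367,0.555,-9.639,6.218,-2.481,2.712
13,0.508,-1.523,1.558,-1.414,4.210,-2.128,3.467,-5.007,-0.234,0.364,0.522,-12.366,6.533,-1.853,2.641
14,0.574,-1.550,1.609,-1.487,4.480,-1.447,3.263,-4.823,-0.230,0.361,0.489,-14.764,6.623,-1.190,2.535
15,0.642,-1.567,1.656,-1.558,4.673,-0.771,3.044,-4.592,-0.226,0.359,0.457,-16.834,6.538,-0.517,2.400
16,0.713,-1.574,1.700,-1.625,4.792,-0.115,2.810,-4.327,-0.222,0.357,0.426,-18.595,6.329,0.146,2.246
17,0.786,-1.571,1.741,-1.687,4.841,0.502,2.568,-4.036,-0.218,0.355,0.396,-20.074,6.044,0.784,2.077
18,0.858,-1.559,1.778,-1.745,4.830,1.074,2.317,-3.734,-0.215,0.354,0.367,-21.309,5.715,1.385,1.902
19,0.930,-1.539,1.811,-1.799,4.766,1.593,2.063,-3.431,-0.212,0.352,0.339,-22.337,5.368,1.942,1.728
20,1.001,-1.512,1.840,-1.848,4.661,2.052,1.810,-3.134,-0.209,0.351,0.312,-23.189,5.020,2.450,1.560
21,1.070,-1.478,1.865,-1.893,4.525,2.449,1.564,-2.850,-0.206,0.350,0.287,-23.895,4.680,2.904,1.401
22,1.136,-1.439,1.887,-1.934,4.366,2.782,1.331,-2.581,-0.204,0.349,0.263,-24.480,4.352,3.304,1.257
23,1.201,-1.395,1.905,-1.971,4.193,3.053,1.116,-2.332,-0.201,0.348,0.240,-24.963,4.040,3.649,1.128
24,1.262,-1.348,1.921,-2.004,4.012,3.265,0.921,-2.103,-0.199,0.347,0.218,-25.359,3.741,3.939,1.016
25,1.321,-1.298,1.933,-2.034,3.829,3.424,0.748,-1.893,-0.198,0.346,0.198,-25.681,3.458,4.178,0.922
26,1.377,-1.245,1.943,-2.061,3.648,3.533,0.599,-1.702,-0.196,0.345,0.179,-25.938,3.189,4.369,0.844
27,1.430,-1.192,1.951,-2.085,3.471,3.598,0.473,-1.529,-0.195,0.343,0.160,-26.137,2.935,4.517,0.783
28,1.481,-1.138,1.958,-2.106,3.300,3.623,0.370,-1.371,-0.194,0.342,0.143,-26.285,2.699,4.626,0.737
29,1.530,-1.084,1.963,-2.126,3.137,3.615,0.286,-1.228,-0.193,0.340,0.127,-26.385,2.482,4.702,0.705
30,1.575,-1.030,1.966,-2.143,2.981,3.577,0.222,-1.097,-0.192,0.338,0.112,-26.442,2.285,4.750,0.686
31,1.619,-0.976,1.969,-2.159,2.832,3.514,0.173,-0.977,-0.191,0.335,0.098,-26.460,2.110,4.773,0.679
32,1.660,-0.924,1.972,-2.173,2.691,3.430,0.138,-0.867,-0.191,0.332,0.085,-26.443,1.957,4.778,0.683
33,1.700,-0.874,1.974,-2.185,2.557,3.329,0.116,-0.766,-0.190,0.330,0.072,-26.394,1.827,4.767,0.697
34,1.737,-0.825,1.975,-2.196,2.430,3.214,0.102,-0.673,-0.190,0.326,0.061,-26.316,1.719,4.744,0.719
35,1.773,-0.777,1.977,-2.205,2.309,3.089,0.097,-0.588,-0.189,0.323,0.050,-26.211,1.633,4.713,0.749
36,1.806,-0.732,1.978,-2.213,2.193,2.955,0.097,-0.509,-0.189,0.320,0.040,-26.083,1.567,4.676,0.786
37,1.838,-0.689,1.980,-2.220,2.083,2.817,0.102,-0.437,-0.188,0.316,0.031,-25.934,1.521,4.634,0.828
38,1.869,-0.647,1.981,-2.226,1.978,2.675,0.110,-0.371,-0.188,0.313,0.022,-25.766,1.491,4.591,0.875
39,1.898,-0.608,1.983,-2.232,1.878,2.531,0.119,-0.310,-0.187,0.309,0.014,-25.582,1.477,4.547,0.925
40,1.925,-0.572,1.985,-2.236,1.781,2.388,0.130,-0.255,-0.186,0.306,0.007,-25.384,1.476,4.503,0.978
41,1.951,-0.537,1.987,-2.239,1.689,2.247,0.142,-0.204,-0.186,0.302,0.000,-25.173,1.487,4.461,1.033
42,1.976,-0.504,1.989,-2.242,1.600,2.108,0.153,-0.159,-0.185,0.299,-0.006,-24.953,1.508,4.421,1.090
43,1.999,-0.474,1.991,-2.244,1.515,1.973,0.164,-0.118,-0.184,0.296,-0.012,-24.725,1.537,4.383,1.147
44,2.021,-0.445,1.994,-2.245,1.433,1.843,0.174,-0.082,-0.184,0.292,-0.017,-24.491,1.572,4.348,1.204
45,2.042,-0.418,1.997,-2.246,1.355,1.717,0.182,-0.049,-0.183,0.289,-0.021,-24.254,1.613,4.316,1.261
46,2.062,-0.393,1.999,-2.247,1.279,1.597,0.190,-0.021,-0.182,0.286,-0.026,-24.015,1.657,4.288,1.318
47,2.081,-0.370,2.002,-2.247,1.207,1.485,0.194,-0.001,-0.181,0.283,-0.030,-23.784,1.707,4.262,1.382
48,2.098,-0.349,2.005,-2.247,1.137,1.381,0.194,0.010,-0.180,0.281,-0.033,-23.565,1.763,4.240,1.453
49,2.115,-0.329,2.008,-2.247,1.069,1.283,0.193,0.018,-0.179,0.278,-0.037,-23.350,1.820,4.219,1.527
50,2.130,-0.310,2.011,-2.246,1.003,1.192,0.190,0.023,-0.178,0.275,-0.040,-23.136,1.877,4.199,1.598
51,2.145,-0.293,2.014,-2.246,0.941,1.107,0.188,0.027,-0.178,0.273,-0.042,,,,
# final eef position (m): -0.178 0.273 -0.042


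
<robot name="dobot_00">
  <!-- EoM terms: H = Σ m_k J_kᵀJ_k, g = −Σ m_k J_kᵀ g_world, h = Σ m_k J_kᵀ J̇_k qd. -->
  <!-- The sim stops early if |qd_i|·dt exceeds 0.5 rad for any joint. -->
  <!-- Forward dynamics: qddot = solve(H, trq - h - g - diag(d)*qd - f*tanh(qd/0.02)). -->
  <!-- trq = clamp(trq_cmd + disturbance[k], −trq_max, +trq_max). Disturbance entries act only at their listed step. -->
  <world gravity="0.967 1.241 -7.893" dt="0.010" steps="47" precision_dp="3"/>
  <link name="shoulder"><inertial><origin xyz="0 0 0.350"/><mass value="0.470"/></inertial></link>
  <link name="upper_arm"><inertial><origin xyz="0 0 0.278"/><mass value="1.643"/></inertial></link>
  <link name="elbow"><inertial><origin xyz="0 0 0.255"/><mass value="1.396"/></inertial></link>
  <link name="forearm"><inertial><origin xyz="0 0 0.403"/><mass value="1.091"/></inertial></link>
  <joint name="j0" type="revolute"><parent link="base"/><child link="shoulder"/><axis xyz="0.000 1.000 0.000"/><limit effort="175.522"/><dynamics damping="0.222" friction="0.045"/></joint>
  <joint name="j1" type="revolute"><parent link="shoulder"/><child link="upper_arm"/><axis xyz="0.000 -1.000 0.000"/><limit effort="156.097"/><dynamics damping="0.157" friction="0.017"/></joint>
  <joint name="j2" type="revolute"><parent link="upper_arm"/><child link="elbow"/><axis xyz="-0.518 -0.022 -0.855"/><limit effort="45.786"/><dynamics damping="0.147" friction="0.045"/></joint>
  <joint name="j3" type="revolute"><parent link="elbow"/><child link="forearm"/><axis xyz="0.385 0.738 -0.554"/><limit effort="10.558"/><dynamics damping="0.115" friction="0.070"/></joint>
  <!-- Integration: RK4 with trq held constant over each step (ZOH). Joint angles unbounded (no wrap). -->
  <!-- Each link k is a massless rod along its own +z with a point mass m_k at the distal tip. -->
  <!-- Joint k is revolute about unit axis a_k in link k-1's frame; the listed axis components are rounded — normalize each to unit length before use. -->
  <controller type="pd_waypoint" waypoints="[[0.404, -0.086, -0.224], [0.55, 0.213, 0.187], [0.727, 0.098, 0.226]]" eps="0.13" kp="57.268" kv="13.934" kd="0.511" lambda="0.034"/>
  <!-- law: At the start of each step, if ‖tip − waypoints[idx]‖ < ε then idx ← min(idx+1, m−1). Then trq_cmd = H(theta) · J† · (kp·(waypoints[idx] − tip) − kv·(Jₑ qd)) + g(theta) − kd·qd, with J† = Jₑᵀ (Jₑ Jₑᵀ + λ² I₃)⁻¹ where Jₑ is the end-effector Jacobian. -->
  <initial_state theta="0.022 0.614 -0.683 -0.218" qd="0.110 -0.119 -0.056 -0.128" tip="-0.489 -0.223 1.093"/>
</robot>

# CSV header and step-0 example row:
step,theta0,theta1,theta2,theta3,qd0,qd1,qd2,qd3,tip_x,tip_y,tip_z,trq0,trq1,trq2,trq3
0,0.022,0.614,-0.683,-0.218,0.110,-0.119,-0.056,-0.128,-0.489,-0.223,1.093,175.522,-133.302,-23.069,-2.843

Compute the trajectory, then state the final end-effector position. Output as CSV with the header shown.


step,theta0,theta1,theta2,theta3,qd0,qd1,qd2,qd3,tip_x,tip_y,tip_z,trq0,trq1,trq2,trq3
1,0.012,0.580,-0.680,-0.266,-2.263,-6.824,0.696,-9.579,-0.488,-0.225,1.094,175.522,-140.871,-22.806,1.840
2,-0.029,0.467,-0.666,-0.412,-6.349,-16.477,2.291,-19.808,-0.486,-0.230,1.095,175.522,-145.366,-22.409,4.892
3,-0.130,0.225,-0.628,-0.671,-14.553,-33.340,5.653,-32.055,-0.478,-0.233,1.092,175.522,-102.932,-19.185,7.605
4,-0.273,-0.105,-0.566,-0.969,-12.879,-30.419,6.318,-26.190,-0.456,-0.230,1.079,105.118,-29.744,-13.202,1.682
5,-0.358,-0.328,-0.514,-1.176,-4.844,-15.821,4.381,-16.889,-0.425,-0.224,1.062,66.701,-20.777,-9.604,-3.865
6,-0.388,-0.456,-0.473,-1.332,-1.481,-10.177,3.873,-14.747,-0.394,-0.220,1.045,43.830,-13.638,-7.243,-4.632
7,-0.393,-0.542,-0.434,-1.476,0.399,-7.170,3.838,-14.181,-0.362,-0.218,1.027,25.705,-6.547,-5.387,-4.284
8,-0.383,-0.604,-0.395,-1.617,1.620,-5.213,4.010,-14.037,-0.330,-0.216,1.008,10.682,0.071,-3.849,-3.549
9,-0.363,-0.649,-0.354,-1.757,2.473,-3.766,4.304,-14.013,-0.297,-0.216,0.987,-2.177,6.113,-2.551,-2.614
10,-0.335,-0.680,-0.309,-1.897,3.081,-2.616,4.688,-14.029,-0.264,-0.216,0.965,-13.585,11.650,-1.441,-1.530
11,-0.302,-0.702,-0.260,-2.037,3.504,-1.660,5.151,-14.074,-0.230,-0.216,0.943,-24.208,16.863,-0.463,-0.315
12,-0.265,-0.714,-0.206,-2.178,3.770,-0.848,5.675,-14.146,-0.196,-0.218,0.921,-34.860,22.074,0.454,1.026
13,-0.227,-0.719,-0.147,-2.320,3.890,-0.161,6.214,-14.219,-0.162,-0.221,0.900,-46.836,27.854,1.423,2.481
14,-0.188,-0.718,-0.082,-2.462,3.850,0.387,6.651,-14.193,-0.128,-0.225,0.880,-62.618,35.274,2.636,4.003
15,-0.151,-0.713,-0.015,-2.602,3.609,0.718,6.767,-13.862,-0.093,-0.231,0.863,-87.270,46.222,4.347,5.477
16,-0.118,-0.706,0.052,-2.737,3.037,0.607,6.452,-13.153,-0.060,-0.239,0.848,-128.268,61.707,6.263,6.757
17,-0.094,-0.705,0.114,-2.866,1.770,-0.513,6.020,-12.511,-0.027,-0.248,0.837,-157.583,58.545,3.953,7.587
18,-0.089,-0.729,0.167,-2.981,-0.870,-4.111,4.563,-10.677,0.002,-0.259,0.828,-55.380,-12.067,-5.190,6.665
19,-0.112,-0.796,0.191,-3.058,-3.487,-9.042,0.619,-5.084,0.028,-0.269,0.818,8.722,-42.646,-4.473,3.617
20,-0.154,-0.902,0.185,-3.089,-4.746,-12.030,-1.500,-1.370,0.050,-0.277,0.803,9.074,-40.053,-1.605,1.496
21,-0.204,-1.031,0.168,-3.095,-5.309,-13.614,-1.877,0.149,0.070,-0.282,0.785,-0.755,-31.739,0.040,0.651
22,-0.258,-1.171,0.152,-3.091,-5.487,-14.353,-1.491,0.635,0.089,-0.286,0.763,-8.514,-22.858,0.814,0.552
23,-0.313,-1.316,0.140,-3.084,-5.400,-14.545,-0.946,0.843,0.107,-0.288,0.738,-13.500,-14.287,1.193,0.745
24,-0.366,-1.460,0.133,-3.075,-5.128,-14.388,-0.482,1.048,0.125,-0.288,0.711,-16.824,-6.158,1.412,1.025
25,-0.415,-1.602,0.130,-3.063,-4.734,-14.018,-0.159,1.315,0.142,-0.286,0.681,-19.244,1.453,1.543,1.300
26,-0.460,-1.740,0.129,-3.049,-4.260,-13.520,0.030,1.627,0.159,-0.283,0.650,-21.127,8.466,1.593,1.528
27,-0.500,-1.872,0.130,-3.031,-3.732,-12.946,0.106,1.964,0.176,-0.279,0.619,-22.625,14.793,1.563,1.679
28,-0.534,-1.998,0.131,-3.010,-3.170,-12.325,0.132,2.264,0.193,-0.275,0.586,-23.863,20.436,1.428,1.752
29,-0.563,-2.118,0.132,-2.986,-2.586,-11.676,0.135,2.509,0.209,-0.269,0.552,-24.830,25.377,1.189,1.732
30,-0.586,-2.232,0.134,-2.960,-1.990,-11.009,0.138,2.691,0.225,-0.263,0.518,-25.500,29.615,0.857,1.611
31,-0.603,-2.338,0.135,-2.932,-1.391,-10.331,0.152,2.811,0.242,-0.257,0.483,-25.854,33.163,0.446,1.384
32,-0.614,-2.438,0.137,-2.904,-0.799,-9.647,0.179,2.878,0.257,-0.250,0.448,-25.889,36.041,-0.025,1.056
33,-0.619,-2.531,0.139,-2.875,-0.225,-8.964,0.216,2.906,0.272,-0.243,0.412,-25.622,38.277,-0.533,0.635
34,-0.618,-2.617,0.141,-2.846,0.316,-8.289,0.258,2.912,0.287,-0.236,0.376,-25.078,39.905,-1.056,0.138
35,-0.612,-2.697,0.144,-2.817,0.811,-7.627,0.296,2.910,0.300,-0.228,0.341,-24.311,40.963,-1.574,-0.418
36,-0.602,-2.770,0.147,-2.788,1.245,-6.984,0.321,2.912,0.312,-0.220,0.305,-23.368,41.502,-2.066,-1.010
37,-0.588,-2.837,0.151,-2.759,1.604,-6.367,0.330,2.921,0.322,-0.212,0.270,-22.293,41.576,-2.517,-1.615
38,-0.570,-2.897,0.154,-2.730,1.881,-5.781,0.322,2.938,0.331,-0.204,0.236,-21.123,41.244,-2.916,-2.207
39,-0.550,-2.952,0.157,-2.701,2.074,-5.229,0.300,2.956,0.338,-0.195,0.204,-19.896,40.566,-3.255,-2.764
40,-0.529,-3.002,0.160,-2.671,2.189,-4.711,0.268,2.964,0.343,-0.187,0.172,-18.641,39.601,-3.531,-3.267
41,-0.507,-3.047,0.163,-2.642,2.239,-4.226,0.232,2.954,0.347,-0.179,0.142,-17.390,38.400,-3.743,-3.700
42,-0.484,-3.087,0.165,-2.613,2.240,-3.774,0.196,2.919,0.350,-0.170,0.114,-16.164,37.010,-3.896,-4.054
43,-0.462,-3.122,0.167,-2.584,2.207,-3.353,0.164,2.855,0.351,-0.162,0.087,-14.983,35.471,-3.992,-4.326
44,-0.440,-3.154,0.168,-2.556,2.156,-2.959,0.136,2.764,0.351,-0.155,0.062,-13.859,33.818,-4.037,-4.520
45,-0.419,-3.181,0.170,-2.529,2.096,-2.592,0.113,2.649,0.350,-0.147,0.039,-12.800,32.082,-4.037,-4.643
46,-0.398,-3.206,0.171,-2.503,2.035,-2.250,0.093,2.517,0.349,-0.140,0.018,-11.811,30.291,-3.998,-4.703
47,-0.378,-3.226,0.172,-2.479,1.979,-1.933,0.075,2.373,0.347,-0.133,-0.001,,,,
# final tip position (m): 0.347 -0.133 -0.001


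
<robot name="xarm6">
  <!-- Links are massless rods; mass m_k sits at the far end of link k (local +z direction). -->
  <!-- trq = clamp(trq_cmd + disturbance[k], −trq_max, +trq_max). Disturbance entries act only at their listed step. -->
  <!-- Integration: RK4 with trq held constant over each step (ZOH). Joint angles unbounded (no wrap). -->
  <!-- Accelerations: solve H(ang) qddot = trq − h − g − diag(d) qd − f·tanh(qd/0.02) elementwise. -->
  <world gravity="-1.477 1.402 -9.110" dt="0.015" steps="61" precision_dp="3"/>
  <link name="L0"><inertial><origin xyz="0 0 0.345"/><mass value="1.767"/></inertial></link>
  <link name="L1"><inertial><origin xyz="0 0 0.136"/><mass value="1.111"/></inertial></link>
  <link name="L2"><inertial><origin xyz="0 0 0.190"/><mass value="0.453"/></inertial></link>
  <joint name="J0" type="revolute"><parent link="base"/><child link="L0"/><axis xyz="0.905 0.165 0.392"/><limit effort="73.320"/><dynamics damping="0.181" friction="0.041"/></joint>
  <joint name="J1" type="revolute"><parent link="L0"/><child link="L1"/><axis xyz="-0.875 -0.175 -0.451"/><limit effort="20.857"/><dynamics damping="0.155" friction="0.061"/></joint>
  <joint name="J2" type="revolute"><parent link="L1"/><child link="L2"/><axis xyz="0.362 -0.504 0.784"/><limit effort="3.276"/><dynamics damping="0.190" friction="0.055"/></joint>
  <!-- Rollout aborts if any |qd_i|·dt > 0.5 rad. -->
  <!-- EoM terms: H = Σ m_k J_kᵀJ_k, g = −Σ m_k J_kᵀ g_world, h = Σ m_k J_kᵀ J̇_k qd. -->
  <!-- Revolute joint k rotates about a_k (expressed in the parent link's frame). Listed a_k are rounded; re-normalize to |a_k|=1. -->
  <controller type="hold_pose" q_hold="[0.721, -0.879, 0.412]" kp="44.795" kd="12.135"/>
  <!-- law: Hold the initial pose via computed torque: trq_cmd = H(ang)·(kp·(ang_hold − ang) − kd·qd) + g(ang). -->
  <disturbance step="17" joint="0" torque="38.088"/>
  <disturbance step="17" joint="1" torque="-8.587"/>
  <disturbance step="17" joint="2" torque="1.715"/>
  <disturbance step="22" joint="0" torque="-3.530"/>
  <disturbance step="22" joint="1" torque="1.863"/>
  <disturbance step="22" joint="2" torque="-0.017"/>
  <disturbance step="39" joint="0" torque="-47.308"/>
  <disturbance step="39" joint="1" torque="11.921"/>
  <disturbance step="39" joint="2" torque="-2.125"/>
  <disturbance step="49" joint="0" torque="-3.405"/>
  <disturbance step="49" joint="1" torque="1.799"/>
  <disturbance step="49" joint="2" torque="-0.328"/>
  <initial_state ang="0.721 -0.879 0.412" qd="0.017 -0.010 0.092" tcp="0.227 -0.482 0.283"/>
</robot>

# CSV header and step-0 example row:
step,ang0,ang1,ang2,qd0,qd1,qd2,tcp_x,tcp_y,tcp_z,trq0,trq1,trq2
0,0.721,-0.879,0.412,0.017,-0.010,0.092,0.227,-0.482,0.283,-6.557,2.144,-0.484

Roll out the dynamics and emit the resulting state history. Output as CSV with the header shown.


step,ang0,ang1,ang2,qd0,qd1,qd2,tcp_x,tcp_y,tcp_z,trq0,trq1,trq2
1,0.721,-0.879,0.412,0.014,-0.004,0.066,0.227,-0.482,0.283,-6.535,2.135,-0.481
2,0.721,-0.879,0.412,0.012,0.001,0.057,0.227,-0.482,0.283,-6.516,2.129,-0.479
3,0.722,-0.880,0.412,0.009,0.004,0.053,0.227,-0.482,0.283,-6.501,2.124,-0.478
4,0.722,-0.880,0.412,0.007,0.006,0.050,0.227,-0.482,0.283,-6.487,2.120,-0.477
5,0.722,-0.880,0.412,0.005,0.008,0.048,0.227,-0.482,0.283,-6.476,2.116,-0.476
6,0.722,-0.880,0.412,0.004,0.009,0.047,0.227,-0.482,0.282,-6.467,2.114,-0.476
7,0.722,-0.880,0.412,0.002,0.010,0.047,0.227,-0.482,0.282,-6.460,2.112,-0.475
8,0.722,-0.880,0.412,0.001,0.011,0.046,0.227,-0.482,0.282,-6.453,2.110,-0.475
9,0.722,-0.880,0.412,0.001,0.011,0.046,0.227,-0.482,0.282,-6.448,2.109,-0.475
10,0.722,-0.880,0.412,0.000,0.012,0.046,0.227,-0.482,0.282,-6.444,2.108,-0.474
11,0.722,-0.880,0.411,-0.000,0.012,0.046,0.227,-0.482,0.282,-6.440,2.107,-0.474
12,0.722,-0.880,0.411,-0.001,0.012,0.045,0.227,-0.482,0.283,-6.437,2.106,-0.474
13,0.722,-0.880,0.411,-0.001,0.013,0.045,0.227,-0.482,0.283,-6.434,2.105,-0.474
14,0.722,-0.880,0.411,-0.001,0.013,0.045,0.227,-0.482,0.283,-6.432,2.105,-0.474
15,0.722,-0.880,0.411,-0.001,0.013,0.046,0.227,-0.482,0.283,-6.430,2.104,-0.474
16,0.722,-0.880,0.411,-0.001,0.013,0.046,0.227,-0.482,0.283,-6.429,2.104,-0.473
17,0.722,-0.880,0.410,-0.001,0.013,0.046,0.227,-0.482,0.283,31.661,-6.483,1.242
18,0.730,-0.881,0.413,1.112,-0.028,0.294,0.229,-0.484,0.278,-13.594,3.702,-0.778
19,0.745,-0.881,0.415,0.908,-0.014,0.055,0.232,-0.486,0.271,-12.732,3.468,-0.724
20,0.757,-0.881,0.415,0.725,0.007,0.063,0.235,-0.488,0.265,-11.960,3.273,-0.690
21,0.767,-0.881,0.415,0.566,0.011,0.058,0.237,-0.489,0.260,-11.270,3.106,-0.659
22,0.774,-0.881,0.415,0.429,0.010,0.053,0.239,-0.490,0.257,-14.185,4.823,-0.650
23,0.780,-0.877,0.421,0.301,0.551,0.651,0.240,-0.492,0.254,-9.448,2.505,-0.583
24,0.784,-0.871,0.426,0.191,0.304,0.071,0.240,-0.493,0.254,-9.050,2.462,-0.546
25,0.786,-0.867,0.426,0.102,0.186,-0.001,0.240,-0.493,0.254,-8.694,2.419,-0.534
26,0.787,-0.865,0.425,0.029,0.103,-0.010,0.240,-0.493,0.254,-8.379,2.378,-0.526
27,0.787,-0.864,0.425,-0.027,0.037,-0.049,0.240,-0.493,0.254,-8.107,2.341,-0.518
28,0.786,-0.864,0.425,-0.068,0.005,-0.066,0.239,-0.493,0.255,-7.874,2.302,-0.510
29,0.785,-0.863,0.425,-0.098,-0.006,-0.062,0.239,-0.493,0.255,-7.669,2.263,-0.503
30,0.783,-0.863,0.425,-0.120,-0.011,-0.059,0.239,-0.493,0.256,-7.490,2.227,-0.496
31,0.781,-0.863,0.425,-0.137,-0.013,-0.056,0.238,-0.493,0.257,-7.332,2.197,-0.491
32,0.779,-0.863,0.425,-0.149,-0.014,-0.055,0.238,-0.492,0.258,-7.195,2.170,-0.486
33,0.777,-0.863,0.425,-0.158,-0.015,-0.054,0.237,-0.492,0.259,-7.075,2.147,-0.482
34,0.774,-0.863,0.425,-0.163,-0.015,-0.053,0.237,-0.492,0.260,-6.972,2.128,-0.478
35,0.772,-0.863,0.425,-0.166,-0.015,-0.053,0.236,-0.491,0.262,-6.882,2.112,-0.475
36,0.770,-0.863,0.425,-0.166,-0.015,-0.053,0.235,-0.491,0.263,-6.804,2.098,-0.473
37,0.767,-0.863,0.425,-0.165,-0.015,-0.053,0.235,-0.491,0.264,-6.737,2.087,-0.471
38,0.765,-0.863,0.425,-0.162,-0.015,-0.053,0.234,-0.490,0.265,-6.680,2.078,-0.469
39,0.762,-0.863,0.425,-0.159,-0.015,-0.053,0.234,-0.490,0.266,-53.940,13.992,-2.593
40,0.750,-0.858,0.426,-1.411,0.645,0.026,0.230,-0.489,0.273,2.315,-0.163,-0.065
41,0.731,-0.850,0.425,-1.160,0.529,-0.006,0.225,-0.486,0.285,1.281,0.119,-0.115
42,0.715,-0.842,0.425,-0.948,0.419,0.009,0.220,-0.484,0.294,0.358,0.377,-0.162
43,0.703,-0.837,0.425,-0.768,0.309,-0.009,0.216,-0.481,0.302,-0.466,0.610,-0.203
44,0.692,-0.833,0.425,-0.615,0.205,-0.042,0.213,-0.480,0.308,-1.200,0.819,-0.239
45,0.684,-0.831,0.425,-0.484,0.114,-0.079,0.211,-0.478,0.312,-1.855,1.005,-0.270
46,0.678,-0.829,0.424,-0.372,0.041,-0.083,0.209,-0.477,0.316,-2.439,1.170,-0.300
47,0.673,-0.829,0.424,-0.274,-0.003,-0.070,0.208,-0.476,0.318,-2.958,1.310,-0.326
48,0.669,-0.829,0.424,-0.187,-0.025,-0.057,0.207,-0.475,0.320,-3.420,1.428,-0.347
49,0.667,-0.829,0.424,-0.113,-0.037,-0.046,0.207,-0.475,0.321,-7.235,3.328,-0.694
50,0.666,-0.826,0.424,-0.055,0.377,-0.078,0.206,-0.474,0.322,-3.552,1.295,-0.321
51,0.665,-0.822,0.423,-0.017,0.227,-0.079,0.205,-0.474,0.324,-3.952,1.436,-0.347
52,0.665,-0.819,0.422,0.015,0.106,-0.082,0.205,-0.475,0.324,-4.298,1.557,-0.368
53,0.666,-0.818,0.422,0.041,0.009,-0.080,0.205,-0.475,0.325,-4.598,1.660,-0.387
54,0.666,-0.818,0.422,0.068,-0.033,-0.057,0.205,-0.475,0.324,-4.861,1.736,-0.402
55,0.668,-0.818,0.422,0.094,-0.052,-0.035,0.206,-0.475,0.324,-5.092,1.797,-0.414
56,0.669,-0.819,0.422,0.115,-0.062,-0.020,0.206,-0.475,0.323,-5.296,1.846,-0.424
57,0.671,-0.820,0.423,0.132,-0.067,-0.013,0.207,-0.476,0.321,-5.474,1.888,-0.432
58,0.673,-0.821,0.423,0.145,-0.069,-0.011,0.207,-0.476,0.320,-5.629,1.923,-0.439
59,0.676,-0.822,0.424,0.155,-0.071,-0.011,0.208,-0.477,0.319,-5.765,1.952,-0.444
60,0.678,-0.823,0.424,0.161,-0.071,-0.011,0.208,-0.477,0.317,-5.883,1.978,-0.449
61,0.680,-0.824,0.425,0.164,-0.071,-0.011,0.209,-0.478,0.316,,,
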